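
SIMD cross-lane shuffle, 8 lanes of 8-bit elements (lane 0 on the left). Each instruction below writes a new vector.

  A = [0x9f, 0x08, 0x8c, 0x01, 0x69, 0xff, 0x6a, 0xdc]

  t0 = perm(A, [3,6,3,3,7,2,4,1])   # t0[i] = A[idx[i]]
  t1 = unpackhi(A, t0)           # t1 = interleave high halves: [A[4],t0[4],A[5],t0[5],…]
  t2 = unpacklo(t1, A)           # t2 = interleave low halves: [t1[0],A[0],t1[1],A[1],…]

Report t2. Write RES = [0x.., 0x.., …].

t0 = [0x01, 0x6a, 0x01, 0x01, 0xdc, 0x8c, 0x69, 0x08]
t1 = [0x69, 0xdc, 0xff, 0x8c, 0x6a, 0x69, 0xdc, 0x08]
t2 = [0x69, 0x9f, 0xdc, 0x08, 0xff, 0x8c, 0x8c, 0x01]

RES = [0x69, 0x9f, 0xdc, 0x08, 0xff, 0x8c, 0x8c, 0x01]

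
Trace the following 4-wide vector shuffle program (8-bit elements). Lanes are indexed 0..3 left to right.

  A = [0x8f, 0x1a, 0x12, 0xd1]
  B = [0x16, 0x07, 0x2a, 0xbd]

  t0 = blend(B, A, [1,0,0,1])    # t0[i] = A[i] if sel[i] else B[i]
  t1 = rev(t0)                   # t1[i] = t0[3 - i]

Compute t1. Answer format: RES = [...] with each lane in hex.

  t0: 8f 07 2a d1
  t1: d1 2a 07 8f

RES = [0xd1, 0x2a, 0x07, 0x8f]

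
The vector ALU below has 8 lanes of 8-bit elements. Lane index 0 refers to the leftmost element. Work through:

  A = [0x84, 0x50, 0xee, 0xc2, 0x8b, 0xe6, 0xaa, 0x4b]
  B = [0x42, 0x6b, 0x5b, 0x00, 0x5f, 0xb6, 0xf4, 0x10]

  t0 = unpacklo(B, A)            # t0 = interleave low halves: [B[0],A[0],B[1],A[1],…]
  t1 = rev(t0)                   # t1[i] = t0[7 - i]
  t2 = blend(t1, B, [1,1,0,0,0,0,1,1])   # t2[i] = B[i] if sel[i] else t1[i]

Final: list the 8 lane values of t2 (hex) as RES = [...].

t0 = [0x42, 0x84, 0x6b, 0x50, 0x5b, 0xee, 0x00, 0xc2]
t1 = [0xc2, 0x00, 0xee, 0x5b, 0x50, 0x6b, 0x84, 0x42]
t2 = [0x42, 0x6b, 0xee, 0x5b, 0x50, 0x6b, 0xf4, 0x10]

RES = [ 0x42  0x6b  0xee  0x5b  0x50  0x6b  0xf4  0x10 ]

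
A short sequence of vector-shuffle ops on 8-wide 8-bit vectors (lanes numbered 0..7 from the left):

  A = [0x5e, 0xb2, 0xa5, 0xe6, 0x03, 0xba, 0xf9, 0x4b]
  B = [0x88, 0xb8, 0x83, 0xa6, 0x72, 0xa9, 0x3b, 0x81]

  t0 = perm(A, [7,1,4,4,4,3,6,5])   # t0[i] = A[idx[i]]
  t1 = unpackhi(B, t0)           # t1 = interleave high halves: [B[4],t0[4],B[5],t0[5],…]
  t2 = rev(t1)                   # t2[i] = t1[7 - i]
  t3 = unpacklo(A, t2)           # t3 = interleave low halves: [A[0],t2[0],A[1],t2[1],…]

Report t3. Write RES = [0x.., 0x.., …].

RES = [ 0x5e  0xba  0xb2  0x81  0xa5  0xf9  0xe6  0x3b ]

t0 = [0x4b, 0xb2, 0x03, 0x03, 0x03, 0xe6, 0xf9, 0xba]
t1 = [0x72, 0x03, 0xa9, 0xe6, 0x3b, 0xf9, 0x81, 0xba]
t2 = [0xba, 0x81, 0xf9, 0x3b, 0xe6, 0xa9, 0x03, 0x72]
t3 = [0x5e, 0xba, 0xb2, 0x81, 0xa5, 0xf9, 0xe6, 0x3b]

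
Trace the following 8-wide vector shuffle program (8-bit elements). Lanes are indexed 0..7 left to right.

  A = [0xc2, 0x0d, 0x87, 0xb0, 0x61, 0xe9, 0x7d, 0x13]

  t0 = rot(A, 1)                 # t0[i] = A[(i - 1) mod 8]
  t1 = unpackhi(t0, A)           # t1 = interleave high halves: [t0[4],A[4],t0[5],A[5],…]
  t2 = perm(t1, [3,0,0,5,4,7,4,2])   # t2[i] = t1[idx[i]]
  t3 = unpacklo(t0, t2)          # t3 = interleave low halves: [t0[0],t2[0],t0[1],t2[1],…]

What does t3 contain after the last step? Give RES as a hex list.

RES = [ 0x13  0xe9  0xc2  0xb0  0x0d  0xb0  0x87  0x7d ]

t0 = [0x13, 0xc2, 0x0d, 0x87, 0xb0, 0x61, 0xe9, 0x7d]
t1 = [0xb0, 0x61, 0x61, 0xe9, 0xe9, 0x7d, 0x7d, 0x13]
t2 = [0xe9, 0xb0, 0xb0, 0x7d, 0xe9, 0x13, 0xe9, 0x61]
t3 = [0x13, 0xe9, 0xc2, 0xb0, 0x0d, 0xb0, 0x87, 0x7d]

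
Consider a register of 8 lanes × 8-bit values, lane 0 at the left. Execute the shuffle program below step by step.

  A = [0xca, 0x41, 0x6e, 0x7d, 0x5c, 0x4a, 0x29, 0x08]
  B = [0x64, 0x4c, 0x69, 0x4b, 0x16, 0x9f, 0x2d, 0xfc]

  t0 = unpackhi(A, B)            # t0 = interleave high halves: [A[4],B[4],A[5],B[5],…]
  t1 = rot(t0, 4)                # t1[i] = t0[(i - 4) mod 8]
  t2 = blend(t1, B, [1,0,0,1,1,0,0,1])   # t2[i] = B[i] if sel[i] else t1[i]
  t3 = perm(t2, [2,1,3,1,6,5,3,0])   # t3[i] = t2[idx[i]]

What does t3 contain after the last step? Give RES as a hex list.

→ t0 |5c|16|4a|9f|29|2d|08|fc|
→ t1 |29|2d|08|fc|5c|16|4a|9f|
→ t2 |64|2d|08|4b|16|16|4a|fc|
→ t3 |08|2d|4b|2d|4a|16|4b|64|

RES = [ 0x08  0x2d  0x4b  0x2d  0x4a  0x16  0x4b  0x64 ]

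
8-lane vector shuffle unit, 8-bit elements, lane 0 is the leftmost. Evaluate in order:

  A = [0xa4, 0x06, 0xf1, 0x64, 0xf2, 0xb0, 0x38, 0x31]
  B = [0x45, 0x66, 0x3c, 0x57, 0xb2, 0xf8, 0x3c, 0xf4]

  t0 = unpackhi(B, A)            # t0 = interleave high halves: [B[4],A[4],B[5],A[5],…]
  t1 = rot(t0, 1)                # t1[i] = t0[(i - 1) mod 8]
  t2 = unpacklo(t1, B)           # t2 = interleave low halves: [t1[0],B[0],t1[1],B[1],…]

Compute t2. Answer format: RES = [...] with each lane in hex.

→ t0 |b2|f2|f8|b0|3c|38|f4|31|
→ t1 |31|b2|f2|f8|b0|3c|38|f4|
→ t2 |31|45|b2|66|f2|3c|f8|57|

RES = [ 0x31  0x45  0xb2  0x66  0xf2  0x3c  0xf8  0x57 ]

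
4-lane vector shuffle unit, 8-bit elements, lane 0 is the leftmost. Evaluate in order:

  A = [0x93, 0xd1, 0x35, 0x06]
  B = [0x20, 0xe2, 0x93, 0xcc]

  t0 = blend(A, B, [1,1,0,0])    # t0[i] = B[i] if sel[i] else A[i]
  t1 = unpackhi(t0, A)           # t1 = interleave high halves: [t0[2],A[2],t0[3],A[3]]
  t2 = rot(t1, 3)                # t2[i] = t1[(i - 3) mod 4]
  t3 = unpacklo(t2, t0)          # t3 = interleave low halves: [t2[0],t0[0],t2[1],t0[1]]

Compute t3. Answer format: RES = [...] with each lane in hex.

RES = [0x35, 0x20, 0x06, 0xe2]

  t0: 20 e2 35 06
  t1: 35 35 06 06
  t2: 35 06 06 35
  t3: 35 20 06 e2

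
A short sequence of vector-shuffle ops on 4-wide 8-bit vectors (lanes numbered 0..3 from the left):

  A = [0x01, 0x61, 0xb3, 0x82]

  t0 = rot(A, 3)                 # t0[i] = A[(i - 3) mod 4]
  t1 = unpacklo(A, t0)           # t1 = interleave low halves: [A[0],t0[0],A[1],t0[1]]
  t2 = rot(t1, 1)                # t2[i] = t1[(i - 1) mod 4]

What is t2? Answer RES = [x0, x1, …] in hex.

RES = [ 0xb3  0x01  0x61  0x61 ]

  t0: 61 b3 82 01
  t1: 01 61 61 b3
  t2: b3 01 61 61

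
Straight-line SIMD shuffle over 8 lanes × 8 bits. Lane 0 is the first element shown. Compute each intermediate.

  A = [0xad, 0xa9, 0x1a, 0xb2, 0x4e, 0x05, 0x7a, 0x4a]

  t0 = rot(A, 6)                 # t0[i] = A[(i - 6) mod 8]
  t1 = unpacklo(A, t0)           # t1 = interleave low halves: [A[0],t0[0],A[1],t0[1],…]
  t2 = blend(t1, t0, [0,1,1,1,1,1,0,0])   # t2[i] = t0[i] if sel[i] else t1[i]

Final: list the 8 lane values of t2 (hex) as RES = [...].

t0 = [0x1a, 0xb2, 0x4e, 0x05, 0x7a, 0x4a, 0xad, 0xa9]
t1 = [0xad, 0x1a, 0xa9, 0xb2, 0x1a, 0x4e, 0xb2, 0x05]
t2 = [0xad, 0xb2, 0x4e, 0x05, 0x7a, 0x4a, 0xb2, 0x05]

RES = [ 0xad  0xb2  0x4e  0x05  0x7a  0x4a  0xb2  0x05 ]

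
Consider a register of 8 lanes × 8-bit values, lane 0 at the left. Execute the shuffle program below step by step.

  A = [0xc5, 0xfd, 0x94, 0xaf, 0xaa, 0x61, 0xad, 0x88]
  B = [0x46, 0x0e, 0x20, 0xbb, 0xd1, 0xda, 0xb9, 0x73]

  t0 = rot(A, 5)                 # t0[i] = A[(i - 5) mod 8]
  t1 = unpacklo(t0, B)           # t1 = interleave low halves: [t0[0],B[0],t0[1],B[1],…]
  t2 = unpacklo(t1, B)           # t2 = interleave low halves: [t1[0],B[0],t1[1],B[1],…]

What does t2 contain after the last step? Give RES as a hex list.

→ t0 |af|aa|61|ad|88|c5|fd|94|
→ t1 |af|46|aa|0e|61|20|ad|bb|
→ t2 |af|46|46|0e|aa|20|0e|bb|

RES = [ 0xaf  0x46  0x46  0x0e  0xaa  0x20  0x0e  0xbb ]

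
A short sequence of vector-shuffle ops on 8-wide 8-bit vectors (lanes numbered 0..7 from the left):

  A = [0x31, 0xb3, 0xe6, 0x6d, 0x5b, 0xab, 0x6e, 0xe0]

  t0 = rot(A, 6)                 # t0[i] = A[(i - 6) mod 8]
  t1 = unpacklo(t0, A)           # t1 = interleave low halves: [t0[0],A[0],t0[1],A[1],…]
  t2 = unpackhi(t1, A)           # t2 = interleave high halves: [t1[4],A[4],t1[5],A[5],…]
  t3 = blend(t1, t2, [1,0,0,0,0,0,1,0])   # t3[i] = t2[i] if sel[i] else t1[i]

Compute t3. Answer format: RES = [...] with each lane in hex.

RES = [ 0x5b  0x31  0x6d  0xb3  0x5b  0xe6  0x6d  0x6d ]

  t0: e6 6d 5b ab 6e e0 31 b3
  t1: e6 31 6d b3 5b e6 ab 6d
  t2: 5b 5b e6 ab ab 6e 6d e0
  t3: 5b 31 6d b3 5b e6 6d 6d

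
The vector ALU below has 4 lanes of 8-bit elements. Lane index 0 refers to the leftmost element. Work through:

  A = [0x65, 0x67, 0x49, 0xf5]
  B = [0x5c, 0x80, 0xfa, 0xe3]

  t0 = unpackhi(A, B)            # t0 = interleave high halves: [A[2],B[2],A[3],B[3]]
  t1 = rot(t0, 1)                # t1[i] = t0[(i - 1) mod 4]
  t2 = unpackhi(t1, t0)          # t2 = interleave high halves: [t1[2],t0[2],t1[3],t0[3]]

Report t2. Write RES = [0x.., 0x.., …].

t0 = [0x49, 0xfa, 0xf5, 0xe3]
t1 = [0xe3, 0x49, 0xfa, 0xf5]
t2 = [0xfa, 0xf5, 0xf5, 0xe3]

RES = [ 0xfa  0xf5  0xf5  0xe3 ]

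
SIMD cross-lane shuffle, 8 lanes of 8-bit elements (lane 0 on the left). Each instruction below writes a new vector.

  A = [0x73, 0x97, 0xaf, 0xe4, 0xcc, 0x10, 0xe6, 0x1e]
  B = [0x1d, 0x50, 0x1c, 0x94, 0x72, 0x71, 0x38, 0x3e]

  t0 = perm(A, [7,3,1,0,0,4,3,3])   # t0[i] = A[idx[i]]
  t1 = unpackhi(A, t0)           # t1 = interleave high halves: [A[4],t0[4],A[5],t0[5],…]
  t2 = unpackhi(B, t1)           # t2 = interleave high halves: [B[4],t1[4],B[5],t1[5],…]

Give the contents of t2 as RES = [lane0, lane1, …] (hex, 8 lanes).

RES = [0x72, 0xe6, 0x71, 0xe4, 0x38, 0x1e, 0x3e, 0xe4]

t0 = [0x1e, 0xe4, 0x97, 0x73, 0x73, 0xcc, 0xe4, 0xe4]
t1 = [0xcc, 0x73, 0x10, 0xcc, 0xe6, 0xe4, 0x1e, 0xe4]
t2 = [0x72, 0xe6, 0x71, 0xe4, 0x38, 0x1e, 0x3e, 0xe4]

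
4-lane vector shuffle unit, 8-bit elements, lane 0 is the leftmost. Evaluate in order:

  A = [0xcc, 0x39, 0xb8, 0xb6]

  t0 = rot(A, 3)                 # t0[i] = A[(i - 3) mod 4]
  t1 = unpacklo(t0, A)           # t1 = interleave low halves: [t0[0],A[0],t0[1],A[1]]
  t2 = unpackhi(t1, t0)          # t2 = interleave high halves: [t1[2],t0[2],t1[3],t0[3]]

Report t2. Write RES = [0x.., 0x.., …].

RES = [ 0xb8  0xb6  0x39  0xcc ]

→ t0 |39|b8|b6|cc|
→ t1 |39|cc|b8|39|
→ t2 |b8|b6|39|cc|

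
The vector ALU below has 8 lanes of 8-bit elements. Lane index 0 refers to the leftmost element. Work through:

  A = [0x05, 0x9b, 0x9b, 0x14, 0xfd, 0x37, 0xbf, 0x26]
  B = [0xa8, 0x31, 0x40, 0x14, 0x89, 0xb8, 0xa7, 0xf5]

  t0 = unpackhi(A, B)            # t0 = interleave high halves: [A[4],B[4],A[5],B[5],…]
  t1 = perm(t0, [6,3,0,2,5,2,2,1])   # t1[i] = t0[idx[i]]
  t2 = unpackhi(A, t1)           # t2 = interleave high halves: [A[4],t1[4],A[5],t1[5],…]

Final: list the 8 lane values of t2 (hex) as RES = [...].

RES = [0xfd, 0xa7, 0x37, 0x37, 0xbf, 0x37, 0x26, 0x89]

  t0: fd 89 37 b8 bf a7 26 f5
  t1: 26 b8 fd 37 a7 37 37 89
  t2: fd a7 37 37 bf 37 26 89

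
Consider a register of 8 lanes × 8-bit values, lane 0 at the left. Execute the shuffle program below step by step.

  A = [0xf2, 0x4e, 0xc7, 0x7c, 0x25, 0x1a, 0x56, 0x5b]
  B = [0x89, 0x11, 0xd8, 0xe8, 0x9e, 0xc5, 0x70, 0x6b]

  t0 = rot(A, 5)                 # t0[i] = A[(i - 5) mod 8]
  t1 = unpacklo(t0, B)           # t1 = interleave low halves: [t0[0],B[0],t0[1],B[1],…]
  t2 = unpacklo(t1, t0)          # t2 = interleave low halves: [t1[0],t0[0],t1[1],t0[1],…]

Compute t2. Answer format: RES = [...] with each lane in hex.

t0 = [0x7c, 0x25, 0x1a, 0x56, 0x5b, 0xf2, 0x4e, 0xc7]
t1 = [0x7c, 0x89, 0x25, 0x11, 0x1a, 0xd8, 0x56, 0xe8]
t2 = [0x7c, 0x7c, 0x89, 0x25, 0x25, 0x1a, 0x11, 0x56]

RES = [ 0x7c  0x7c  0x89  0x25  0x25  0x1a  0x11  0x56 ]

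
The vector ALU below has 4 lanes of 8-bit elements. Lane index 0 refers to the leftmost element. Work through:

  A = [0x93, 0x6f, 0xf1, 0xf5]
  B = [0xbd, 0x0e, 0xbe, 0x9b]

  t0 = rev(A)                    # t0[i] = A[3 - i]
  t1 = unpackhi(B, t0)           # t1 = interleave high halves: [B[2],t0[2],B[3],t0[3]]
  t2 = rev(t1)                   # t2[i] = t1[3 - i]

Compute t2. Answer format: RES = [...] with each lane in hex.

  t0: f5 f1 6f 93
  t1: be 6f 9b 93
  t2: 93 9b 6f be

RES = [ 0x93  0x9b  0x6f  0xbe ]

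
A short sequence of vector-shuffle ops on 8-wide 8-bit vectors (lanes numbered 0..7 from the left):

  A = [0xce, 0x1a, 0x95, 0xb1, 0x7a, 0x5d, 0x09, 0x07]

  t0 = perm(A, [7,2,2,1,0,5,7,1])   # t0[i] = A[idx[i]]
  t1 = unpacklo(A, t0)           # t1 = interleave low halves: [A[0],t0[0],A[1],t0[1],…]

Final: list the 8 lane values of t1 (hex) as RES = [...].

  t0: 07 95 95 1a ce 5d 07 1a
  t1: ce 07 1a 95 95 95 b1 1a

RES = [0xce, 0x07, 0x1a, 0x95, 0x95, 0x95, 0xb1, 0x1a]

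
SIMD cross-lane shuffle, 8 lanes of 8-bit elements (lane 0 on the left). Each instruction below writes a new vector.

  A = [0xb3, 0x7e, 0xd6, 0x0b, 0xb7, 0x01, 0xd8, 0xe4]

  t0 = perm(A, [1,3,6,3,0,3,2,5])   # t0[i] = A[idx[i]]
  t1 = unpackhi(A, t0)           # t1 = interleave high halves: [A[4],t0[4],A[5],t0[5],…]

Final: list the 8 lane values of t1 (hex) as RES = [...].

RES = [ 0xb7  0xb3  0x01  0x0b  0xd8  0xd6  0xe4  0x01 ]

→ t0 |7e|0b|d8|0b|b3|0b|d6|01|
→ t1 |b7|b3|01|0b|d8|d6|e4|01|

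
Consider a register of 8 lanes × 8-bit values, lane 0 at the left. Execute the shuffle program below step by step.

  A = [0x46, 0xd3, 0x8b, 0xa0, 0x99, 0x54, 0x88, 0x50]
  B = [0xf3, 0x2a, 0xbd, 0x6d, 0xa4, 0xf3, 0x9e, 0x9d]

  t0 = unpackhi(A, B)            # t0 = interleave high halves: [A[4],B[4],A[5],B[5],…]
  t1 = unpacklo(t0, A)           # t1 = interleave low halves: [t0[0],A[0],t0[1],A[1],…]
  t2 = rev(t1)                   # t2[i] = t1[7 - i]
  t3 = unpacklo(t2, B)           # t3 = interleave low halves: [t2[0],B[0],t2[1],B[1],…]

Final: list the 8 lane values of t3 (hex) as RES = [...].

RES = [0xa0, 0xf3, 0xf3, 0x2a, 0x8b, 0xbd, 0x54, 0x6d]

  t0: 99 a4 54 f3 88 9e 50 9d
  t1: 99 46 a4 d3 54 8b f3 a0
  t2: a0 f3 8b 54 d3 a4 46 99
  t3: a0 f3 f3 2a 8b bd 54 6d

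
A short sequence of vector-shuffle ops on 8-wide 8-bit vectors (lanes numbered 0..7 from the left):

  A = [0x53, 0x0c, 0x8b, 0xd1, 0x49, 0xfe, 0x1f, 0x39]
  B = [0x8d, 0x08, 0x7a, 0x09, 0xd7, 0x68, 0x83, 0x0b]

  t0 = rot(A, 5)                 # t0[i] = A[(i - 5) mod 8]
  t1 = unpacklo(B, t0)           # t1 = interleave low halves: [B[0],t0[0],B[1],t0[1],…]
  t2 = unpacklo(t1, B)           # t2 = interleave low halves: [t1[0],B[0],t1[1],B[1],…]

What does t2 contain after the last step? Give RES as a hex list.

→ t0 |d1|49|fe|1f|39|53|0c|8b|
→ t1 |8d|d1|08|49|7a|fe|09|1f|
→ t2 |8d|8d|d1|08|08|7a|49|09|

RES = [ 0x8d  0x8d  0xd1  0x08  0x08  0x7a  0x49  0x09 ]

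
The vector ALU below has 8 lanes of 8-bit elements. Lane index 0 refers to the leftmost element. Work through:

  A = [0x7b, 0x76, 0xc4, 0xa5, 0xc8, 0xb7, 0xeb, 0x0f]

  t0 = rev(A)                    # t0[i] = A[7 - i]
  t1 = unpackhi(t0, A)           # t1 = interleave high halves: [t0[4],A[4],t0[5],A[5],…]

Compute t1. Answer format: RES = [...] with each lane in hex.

RES = [ 0xa5  0xc8  0xc4  0xb7  0x76  0xeb  0x7b  0x0f ]

  t0: 0f eb b7 c8 a5 c4 76 7b
  t1: a5 c8 c4 b7 76 eb 7b 0f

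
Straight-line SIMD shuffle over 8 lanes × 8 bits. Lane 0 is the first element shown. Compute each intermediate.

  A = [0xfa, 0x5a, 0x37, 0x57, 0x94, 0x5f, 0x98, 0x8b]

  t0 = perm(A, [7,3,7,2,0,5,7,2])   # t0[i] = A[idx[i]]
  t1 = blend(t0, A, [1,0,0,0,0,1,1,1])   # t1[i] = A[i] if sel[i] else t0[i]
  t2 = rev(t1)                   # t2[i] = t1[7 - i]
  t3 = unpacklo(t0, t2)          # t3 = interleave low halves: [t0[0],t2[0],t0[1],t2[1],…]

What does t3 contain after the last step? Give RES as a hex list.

RES = [0x8b, 0x8b, 0x57, 0x98, 0x8b, 0x5f, 0x37, 0xfa]

→ t0 |8b|57|8b|37|fa|5f|8b|37|
→ t1 |fa|57|8b|37|fa|5f|98|8b|
→ t2 |8b|98|5f|fa|37|8b|57|fa|
→ t3 |8b|8b|57|98|8b|5f|37|fa|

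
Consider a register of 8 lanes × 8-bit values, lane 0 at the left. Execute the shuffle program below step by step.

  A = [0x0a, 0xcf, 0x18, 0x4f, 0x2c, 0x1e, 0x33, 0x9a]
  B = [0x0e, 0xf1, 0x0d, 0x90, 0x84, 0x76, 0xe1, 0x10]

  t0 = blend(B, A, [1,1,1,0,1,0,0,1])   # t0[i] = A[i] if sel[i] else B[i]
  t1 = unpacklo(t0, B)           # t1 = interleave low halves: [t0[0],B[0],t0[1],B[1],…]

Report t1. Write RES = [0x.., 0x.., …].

RES = [ 0x0a  0x0e  0xcf  0xf1  0x18  0x0d  0x90  0x90 ]

  t0: 0a cf 18 90 2c 76 e1 9a
  t1: 0a 0e cf f1 18 0d 90 90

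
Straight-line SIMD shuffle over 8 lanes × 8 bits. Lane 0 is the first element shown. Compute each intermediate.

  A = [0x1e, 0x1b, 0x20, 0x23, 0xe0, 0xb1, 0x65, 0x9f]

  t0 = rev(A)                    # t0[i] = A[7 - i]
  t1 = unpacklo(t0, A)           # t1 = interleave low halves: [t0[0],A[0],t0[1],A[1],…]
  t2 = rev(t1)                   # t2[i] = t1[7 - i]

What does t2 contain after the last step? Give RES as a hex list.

  t0: 9f 65 b1 e0 23 20 1b 1e
  t1: 9f 1e 65 1b b1 20 e0 23
  t2: 23 e0 20 b1 1b 65 1e 9f

RES = [0x23, 0xe0, 0x20, 0xb1, 0x1b, 0x65, 0x1e, 0x9f]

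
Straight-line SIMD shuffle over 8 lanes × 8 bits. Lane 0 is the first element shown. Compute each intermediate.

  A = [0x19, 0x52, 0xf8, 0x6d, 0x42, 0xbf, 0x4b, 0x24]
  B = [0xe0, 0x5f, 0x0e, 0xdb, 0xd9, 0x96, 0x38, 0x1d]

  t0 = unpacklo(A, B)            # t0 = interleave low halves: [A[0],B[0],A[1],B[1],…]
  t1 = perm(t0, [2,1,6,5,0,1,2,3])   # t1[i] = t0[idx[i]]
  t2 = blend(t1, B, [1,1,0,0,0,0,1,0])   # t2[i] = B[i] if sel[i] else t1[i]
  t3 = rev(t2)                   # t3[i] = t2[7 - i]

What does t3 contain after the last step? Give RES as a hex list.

RES = [ 0x5f  0x38  0xe0  0x19  0x0e  0x6d  0x5f  0xe0 ]

  t0: 19 e0 52 5f f8 0e 6d db
  t1: 52 e0 6d 0e 19 e0 52 5f
  t2: e0 5f 6d 0e 19 e0 38 5f
  t3: 5f 38 e0 19 0e 6d 5f e0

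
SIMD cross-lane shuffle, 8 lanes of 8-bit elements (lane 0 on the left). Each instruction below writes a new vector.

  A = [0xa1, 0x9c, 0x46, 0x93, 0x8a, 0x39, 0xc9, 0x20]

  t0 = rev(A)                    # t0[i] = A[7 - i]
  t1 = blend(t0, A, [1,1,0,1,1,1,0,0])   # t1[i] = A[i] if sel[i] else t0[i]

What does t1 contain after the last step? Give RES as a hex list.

RES = [ 0xa1  0x9c  0x39  0x93  0x8a  0x39  0x9c  0xa1 ]

→ t0 |20|c9|39|8a|93|46|9c|a1|
→ t1 |a1|9c|39|93|8a|39|9c|a1|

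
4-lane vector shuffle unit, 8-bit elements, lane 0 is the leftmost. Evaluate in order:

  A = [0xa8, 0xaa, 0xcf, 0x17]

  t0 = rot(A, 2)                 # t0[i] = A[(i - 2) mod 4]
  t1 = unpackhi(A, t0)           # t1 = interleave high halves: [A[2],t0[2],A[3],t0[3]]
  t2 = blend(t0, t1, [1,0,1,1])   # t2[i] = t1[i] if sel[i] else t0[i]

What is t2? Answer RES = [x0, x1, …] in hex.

RES = [ 0xcf  0x17  0x17  0xaa ]

t0 = [0xcf, 0x17, 0xa8, 0xaa]
t1 = [0xcf, 0xa8, 0x17, 0xaa]
t2 = [0xcf, 0x17, 0x17, 0xaa]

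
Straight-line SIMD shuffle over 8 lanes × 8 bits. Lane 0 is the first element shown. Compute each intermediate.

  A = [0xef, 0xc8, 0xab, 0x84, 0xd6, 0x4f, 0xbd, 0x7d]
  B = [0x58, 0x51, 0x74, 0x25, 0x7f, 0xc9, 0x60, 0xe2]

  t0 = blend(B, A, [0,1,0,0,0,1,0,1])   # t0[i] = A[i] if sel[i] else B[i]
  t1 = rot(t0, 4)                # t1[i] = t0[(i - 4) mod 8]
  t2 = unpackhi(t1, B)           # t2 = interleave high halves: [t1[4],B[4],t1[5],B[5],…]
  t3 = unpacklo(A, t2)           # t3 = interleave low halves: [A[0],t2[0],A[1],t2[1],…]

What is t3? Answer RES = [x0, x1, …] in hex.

t0 = [0x58, 0xc8, 0x74, 0x25, 0x7f, 0x4f, 0x60, 0x7d]
t1 = [0x7f, 0x4f, 0x60, 0x7d, 0x58, 0xc8, 0x74, 0x25]
t2 = [0x58, 0x7f, 0xc8, 0xc9, 0x74, 0x60, 0x25, 0xe2]
t3 = [0xef, 0x58, 0xc8, 0x7f, 0xab, 0xc8, 0x84, 0xc9]

RES = [ 0xef  0x58  0xc8  0x7f  0xab  0xc8  0x84  0xc9 ]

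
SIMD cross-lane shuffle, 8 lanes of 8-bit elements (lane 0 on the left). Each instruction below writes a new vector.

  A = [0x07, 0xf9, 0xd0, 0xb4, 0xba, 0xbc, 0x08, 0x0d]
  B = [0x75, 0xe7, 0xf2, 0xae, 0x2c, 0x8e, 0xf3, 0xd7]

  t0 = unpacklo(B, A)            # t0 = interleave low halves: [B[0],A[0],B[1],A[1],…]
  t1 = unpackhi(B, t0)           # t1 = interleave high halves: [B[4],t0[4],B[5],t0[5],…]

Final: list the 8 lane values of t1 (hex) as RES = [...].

RES = [ 0x2c  0xf2  0x8e  0xd0  0xf3  0xae  0xd7  0xb4 ]

  t0: 75 07 e7 f9 f2 d0 ae b4
  t1: 2c f2 8e d0 f3 ae d7 b4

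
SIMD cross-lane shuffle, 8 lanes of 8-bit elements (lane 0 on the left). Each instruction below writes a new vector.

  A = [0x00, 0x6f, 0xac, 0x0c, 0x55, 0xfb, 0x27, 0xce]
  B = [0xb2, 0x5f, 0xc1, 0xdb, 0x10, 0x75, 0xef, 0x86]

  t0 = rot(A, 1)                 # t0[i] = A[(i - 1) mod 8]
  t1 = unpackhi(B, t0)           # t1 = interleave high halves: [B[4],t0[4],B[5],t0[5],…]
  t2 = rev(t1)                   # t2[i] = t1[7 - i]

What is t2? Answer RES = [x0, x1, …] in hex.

RES = [0x27, 0x86, 0xfb, 0xef, 0x55, 0x75, 0x0c, 0x10]

  t0: ce 00 6f ac 0c 55 fb 27
  t1: 10 0c 75 55 ef fb 86 27
  t2: 27 86 fb ef 55 75 0c 10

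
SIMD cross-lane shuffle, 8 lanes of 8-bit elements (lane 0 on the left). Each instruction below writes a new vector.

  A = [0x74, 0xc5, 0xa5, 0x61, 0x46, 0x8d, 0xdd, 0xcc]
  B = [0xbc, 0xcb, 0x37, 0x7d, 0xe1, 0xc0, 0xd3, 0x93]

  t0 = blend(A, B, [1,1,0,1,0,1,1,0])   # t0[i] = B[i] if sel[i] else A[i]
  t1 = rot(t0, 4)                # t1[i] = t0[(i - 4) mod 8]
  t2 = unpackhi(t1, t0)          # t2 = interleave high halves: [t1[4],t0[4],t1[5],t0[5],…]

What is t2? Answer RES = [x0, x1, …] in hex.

RES = [ 0xbc  0x46  0xcb  0xc0  0xa5  0xd3  0x7d  0xcc ]

t0 = [0xbc, 0xcb, 0xa5, 0x7d, 0x46, 0xc0, 0xd3, 0xcc]
t1 = [0x46, 0xc0, 0xd3, 0xcc, 0xbc, 0xcb, 0xa5, 0x7d]
t2 = [0xbc, 0x46, 0xcb, 0xc0, 0xa5, 0xd3, 0x7d, 0xcc]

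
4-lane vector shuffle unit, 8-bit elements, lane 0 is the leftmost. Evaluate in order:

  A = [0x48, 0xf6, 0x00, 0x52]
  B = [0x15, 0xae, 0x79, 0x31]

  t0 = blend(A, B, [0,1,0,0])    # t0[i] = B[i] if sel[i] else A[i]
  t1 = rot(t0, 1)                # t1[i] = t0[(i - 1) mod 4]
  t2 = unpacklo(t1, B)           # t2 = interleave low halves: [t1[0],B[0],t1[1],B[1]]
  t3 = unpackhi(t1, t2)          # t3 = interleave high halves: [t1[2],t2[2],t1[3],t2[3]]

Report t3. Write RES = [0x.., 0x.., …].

RES = [0xae, 0x48, 0x00, 0xae]

t0 = [0x48, 0xae, 0x00, 0x52]
t1 = [0x52, 0x48, 0xae, 0x00]
t2 = [0x52, 0x15, 0x48, 0xae]
t3 = [0xae, 0x48, 0x00, 0xae]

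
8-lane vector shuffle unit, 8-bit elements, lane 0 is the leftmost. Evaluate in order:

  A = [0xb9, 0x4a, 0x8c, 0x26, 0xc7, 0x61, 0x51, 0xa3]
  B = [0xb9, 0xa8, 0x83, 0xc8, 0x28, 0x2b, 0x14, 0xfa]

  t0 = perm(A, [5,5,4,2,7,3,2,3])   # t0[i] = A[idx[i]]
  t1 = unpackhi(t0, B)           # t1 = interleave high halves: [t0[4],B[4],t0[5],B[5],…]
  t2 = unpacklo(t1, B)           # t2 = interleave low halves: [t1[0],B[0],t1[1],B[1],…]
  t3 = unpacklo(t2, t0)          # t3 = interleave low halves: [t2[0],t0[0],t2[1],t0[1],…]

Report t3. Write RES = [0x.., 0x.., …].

t0 = [0x61, 0x61, 0xc7, 0x8c, 0xa3, 0x26, 0x8c, 0x26]
t1 = [0xa3, 0x28, 0x26, 0x2b, 0x8c, 0x14, 0x26, 0xfa]
t2 = [0xa3, 0xb9, 0x28, 0xa8, 0x26, 0x83, 0x2b, 0xc8]
t3 = [0xa3, 0x61, 0xb9, 0x61, 0x28, 0xc7, 0xa8, 0x8c]

RES = [ 0xa3  0x61  0xb9  0x61  0x28  0xc7  0xa8  0x8c ]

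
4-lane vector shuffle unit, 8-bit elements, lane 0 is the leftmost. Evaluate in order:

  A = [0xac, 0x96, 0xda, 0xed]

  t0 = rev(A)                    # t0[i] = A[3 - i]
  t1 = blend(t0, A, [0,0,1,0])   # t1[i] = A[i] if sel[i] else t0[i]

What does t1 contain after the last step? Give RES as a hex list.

  t0: ed da 96 ac
  t1: ed da da ac

RES = [0xed, 0xda, 0xda, 0xac]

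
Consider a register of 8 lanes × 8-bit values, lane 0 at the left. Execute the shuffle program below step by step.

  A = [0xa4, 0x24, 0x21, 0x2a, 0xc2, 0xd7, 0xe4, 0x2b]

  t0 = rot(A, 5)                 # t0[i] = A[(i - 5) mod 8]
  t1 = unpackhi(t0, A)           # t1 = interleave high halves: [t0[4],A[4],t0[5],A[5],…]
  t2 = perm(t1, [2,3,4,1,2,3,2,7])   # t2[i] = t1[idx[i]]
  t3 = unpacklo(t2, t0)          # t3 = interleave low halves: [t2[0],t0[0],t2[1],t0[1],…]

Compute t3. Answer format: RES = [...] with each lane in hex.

→ t0 |2a|c2|d7|e4|2b|a4|24|21|
→ t1 |2b|c2|a4|d7|24|e4|21|2b|
→ t2 |a4|d7|24|c2|a4|d7|a4|2b|
→ t3 |a4|2a|d7|c2|24|d7|c2|e4|

RES = [0xa4, 0x2a, 0xd7, 0xc2, 0x24, 0xd7, 0xc2, 0xe4]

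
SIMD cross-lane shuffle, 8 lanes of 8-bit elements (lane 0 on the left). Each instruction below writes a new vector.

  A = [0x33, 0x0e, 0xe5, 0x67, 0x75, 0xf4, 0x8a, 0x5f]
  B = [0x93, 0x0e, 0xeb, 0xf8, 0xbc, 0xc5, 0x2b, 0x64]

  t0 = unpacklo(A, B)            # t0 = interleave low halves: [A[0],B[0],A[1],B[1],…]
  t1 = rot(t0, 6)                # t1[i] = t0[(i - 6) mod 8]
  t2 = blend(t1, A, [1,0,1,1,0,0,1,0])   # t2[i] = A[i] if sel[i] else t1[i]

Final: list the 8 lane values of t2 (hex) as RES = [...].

RES = [ 0x33  0x0e  0xe5  0x67  0x67  0xf8  0x8a  0x93 ]

  t0: 33 93 0e 0e e5 eb 67 f8
  t1: 0e 0e e5 eb 67 f8 33 93
  t2: 33 0e e5 67 67 f8 8a 93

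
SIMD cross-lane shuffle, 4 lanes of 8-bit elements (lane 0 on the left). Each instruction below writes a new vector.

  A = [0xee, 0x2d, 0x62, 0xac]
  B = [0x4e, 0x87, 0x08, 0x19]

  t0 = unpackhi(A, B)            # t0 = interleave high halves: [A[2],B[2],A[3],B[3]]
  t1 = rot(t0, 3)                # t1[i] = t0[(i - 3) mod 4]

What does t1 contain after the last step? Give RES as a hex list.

  t0: 62 08 ac 19
  t1: 08 ac 19 62

RES = [0x08, 0xac, 0x19, 0x62]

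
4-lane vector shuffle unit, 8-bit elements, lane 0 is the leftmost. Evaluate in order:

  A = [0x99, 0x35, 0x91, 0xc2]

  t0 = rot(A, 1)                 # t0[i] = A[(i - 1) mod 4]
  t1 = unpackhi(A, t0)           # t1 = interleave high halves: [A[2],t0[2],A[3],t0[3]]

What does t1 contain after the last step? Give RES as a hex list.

→ t0 |c2|99|35|91|
→ t1 |91|35|c2|91|

RES = [ 0x91  0x35  0xc2  0x91 ]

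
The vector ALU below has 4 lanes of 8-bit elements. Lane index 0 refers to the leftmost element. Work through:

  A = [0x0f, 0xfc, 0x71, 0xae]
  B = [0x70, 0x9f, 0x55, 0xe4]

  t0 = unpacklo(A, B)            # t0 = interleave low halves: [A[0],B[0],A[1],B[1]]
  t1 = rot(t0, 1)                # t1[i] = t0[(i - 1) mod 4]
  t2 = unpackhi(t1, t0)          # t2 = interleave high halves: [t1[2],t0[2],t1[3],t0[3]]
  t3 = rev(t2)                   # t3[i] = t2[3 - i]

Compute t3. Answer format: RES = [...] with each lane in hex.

RES = [ 0x9f  0xfc  0xfc  0x70 ]

→ t0 |0f|70|fc|9f|
→ t1 |9f|0f|70|fc|
→ t2 |70|fc|fc|9f|
→ t3 |9f|fc|fc|70|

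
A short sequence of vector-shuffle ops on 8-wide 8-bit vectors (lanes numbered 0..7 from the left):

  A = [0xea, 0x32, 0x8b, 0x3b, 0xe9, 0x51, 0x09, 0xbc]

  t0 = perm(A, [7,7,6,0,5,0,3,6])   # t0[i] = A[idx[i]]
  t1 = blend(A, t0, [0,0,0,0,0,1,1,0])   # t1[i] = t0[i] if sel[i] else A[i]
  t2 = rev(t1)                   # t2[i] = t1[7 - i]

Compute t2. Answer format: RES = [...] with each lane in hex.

RES = [ 0xbc  0x3b  0xea  0xe9  0x3b  0x8b  0x32  0xea ]

  t0: bc bc 09 ea 51 ea 3b 09
  t1: ea 32 8b 3b e9 ea 3b bc
  t2: bc 3b ea e9 3b 8b 32 ea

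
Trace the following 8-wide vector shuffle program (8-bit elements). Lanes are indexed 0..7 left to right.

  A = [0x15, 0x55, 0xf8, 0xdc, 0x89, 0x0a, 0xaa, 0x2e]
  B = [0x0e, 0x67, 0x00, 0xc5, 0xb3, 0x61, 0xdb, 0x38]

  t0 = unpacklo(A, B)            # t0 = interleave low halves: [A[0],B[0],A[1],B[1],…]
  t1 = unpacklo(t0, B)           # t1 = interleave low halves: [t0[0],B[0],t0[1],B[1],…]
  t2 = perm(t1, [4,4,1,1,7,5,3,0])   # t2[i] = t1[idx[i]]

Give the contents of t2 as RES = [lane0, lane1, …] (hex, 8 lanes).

t0 = [0x15, 0x0e, 0x55, 0x67, 0xf8, 0x00, 0xdc, 0xc5]
t1 = [0x15, 0x0e, 0x0e, 0x67, 0x55, 0x00, 0x67, 0xc5]
t2 = [0x55, 0x55, 0x0e, 0x0e, 0xc5, 0x00, 0x67, 0x15]

RES = [0x55, 0x55, 0x0e, 0x0e, 0xc5, 0x00, 0x67, 0x15]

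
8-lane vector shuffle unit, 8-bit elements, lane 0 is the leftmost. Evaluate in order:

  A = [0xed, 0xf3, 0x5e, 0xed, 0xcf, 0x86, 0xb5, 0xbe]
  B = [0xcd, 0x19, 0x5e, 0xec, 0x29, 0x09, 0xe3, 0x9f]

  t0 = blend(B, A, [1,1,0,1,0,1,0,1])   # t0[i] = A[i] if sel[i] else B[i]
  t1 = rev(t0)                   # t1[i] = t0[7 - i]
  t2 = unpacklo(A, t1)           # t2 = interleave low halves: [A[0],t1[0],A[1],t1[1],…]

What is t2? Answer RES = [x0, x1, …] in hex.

t0 = [0xed, 0xf3, 0x5e, 0xed, 0x29, 0x86, 0xe3, 0xbe]
t1 = [0xbe, 0xe3, 0x86, 0x29, 0xed, 0x5e, 0xf3, 0xed]
t2 = [0xed, 0xbe, 0xf3, 0xe3, 0x5e, 0x86, 0xed, 0x29]

RES = [0xed, 0xbe, 0xf3, 0xe3, 0x5e, 0x86, 0xed, 0x29]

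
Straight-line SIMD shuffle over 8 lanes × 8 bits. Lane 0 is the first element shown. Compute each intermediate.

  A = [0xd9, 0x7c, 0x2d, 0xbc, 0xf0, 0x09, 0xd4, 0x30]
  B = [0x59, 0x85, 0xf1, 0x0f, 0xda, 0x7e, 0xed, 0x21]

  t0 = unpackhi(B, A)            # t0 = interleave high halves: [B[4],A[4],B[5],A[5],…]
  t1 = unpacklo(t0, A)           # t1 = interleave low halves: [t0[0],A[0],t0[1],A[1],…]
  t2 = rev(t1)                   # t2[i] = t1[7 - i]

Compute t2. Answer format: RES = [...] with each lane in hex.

RES = [0xbc, 0x09, 0x2d, 0x7e, 0x7c, 0xf0, 0xd9, 0xda]

t0 = [0xda, 0xf0, 0x7e, 0x09, 0xed, 0xd4, 0x21, 0x30]
t1 = [0xda, 0xd9, 0xf0, 0x7c, 0x7e, 0x2d, 0x09, 0xbc]
t2 = [0xbc, 0x09, 0x2d, 0x7e, 0x7c, 0xf0, 0xd9, 0xda]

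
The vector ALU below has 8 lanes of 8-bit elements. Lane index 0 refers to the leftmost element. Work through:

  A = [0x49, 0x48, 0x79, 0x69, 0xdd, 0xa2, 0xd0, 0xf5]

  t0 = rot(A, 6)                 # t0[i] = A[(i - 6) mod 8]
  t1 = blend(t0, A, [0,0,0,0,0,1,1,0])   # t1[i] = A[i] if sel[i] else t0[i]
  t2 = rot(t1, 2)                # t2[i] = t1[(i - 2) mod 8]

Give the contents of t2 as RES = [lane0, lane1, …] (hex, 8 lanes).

RES = [0xd0, 0x48, 0x79, 0x69, 0xdd, 0xa2, 0xd0, 0xa2]

t0 = [0x79, 0x69, 0xdd, 0xa2, 0xd0, 0xf5, 0x49, 0x48]
t1 = [0x79, 0x69, 0xdd, 0xa2, 0xd0, 0xa2, 0xd0, 0x48]
t2 = [0xd0, 0x48, 0x79, 0x69, 0xdd, 0xa2, 0xd0, 0xa2]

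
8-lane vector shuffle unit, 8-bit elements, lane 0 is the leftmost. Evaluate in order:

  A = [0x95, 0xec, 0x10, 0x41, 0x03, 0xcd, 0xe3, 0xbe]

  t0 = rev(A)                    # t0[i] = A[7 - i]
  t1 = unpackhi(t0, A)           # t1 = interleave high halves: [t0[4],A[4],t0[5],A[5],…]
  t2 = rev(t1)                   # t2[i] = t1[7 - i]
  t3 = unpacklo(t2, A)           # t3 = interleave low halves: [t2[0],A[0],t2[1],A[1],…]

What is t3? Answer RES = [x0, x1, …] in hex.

→ t0 |be|e3|cd|03|41|10|ec|95|
→ t1 |41|03|10|cd|ec|e3|95|be|
→ t2 |be|95|e3|ec|cd|10|03|41|
→ t3 |be|95|95|ec|e3|10|ec|41|

RES = [0xbe, 0x95, 0x95, 0xec, 0xe3, 0x10, 0xec, 0x41]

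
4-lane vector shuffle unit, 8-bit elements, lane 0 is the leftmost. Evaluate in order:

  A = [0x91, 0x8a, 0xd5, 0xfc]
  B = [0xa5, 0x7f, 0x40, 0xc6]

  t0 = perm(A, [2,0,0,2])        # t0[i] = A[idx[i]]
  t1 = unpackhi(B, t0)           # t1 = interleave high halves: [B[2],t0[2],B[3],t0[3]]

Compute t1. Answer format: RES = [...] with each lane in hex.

→ t0 |d5|91|91|d5|
→ t1 |40|91|c6|d5|

RES = [0x40, 0x91, 0xc6, 0xd5]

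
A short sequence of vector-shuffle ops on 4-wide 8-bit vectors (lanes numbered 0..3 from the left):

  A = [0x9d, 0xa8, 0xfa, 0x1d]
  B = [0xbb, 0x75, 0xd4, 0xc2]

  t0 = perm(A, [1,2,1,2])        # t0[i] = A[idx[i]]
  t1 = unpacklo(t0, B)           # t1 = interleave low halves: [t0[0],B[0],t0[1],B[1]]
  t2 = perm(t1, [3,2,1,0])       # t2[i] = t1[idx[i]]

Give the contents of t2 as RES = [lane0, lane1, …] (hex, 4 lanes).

RES = [0x75, 0xfa, 0xbb, 0xa8]

→ t0 |a8|fa|a8|fa|
→ t1 |a8|bb|fa|75|
→ t2 |75|fa|bb|a8|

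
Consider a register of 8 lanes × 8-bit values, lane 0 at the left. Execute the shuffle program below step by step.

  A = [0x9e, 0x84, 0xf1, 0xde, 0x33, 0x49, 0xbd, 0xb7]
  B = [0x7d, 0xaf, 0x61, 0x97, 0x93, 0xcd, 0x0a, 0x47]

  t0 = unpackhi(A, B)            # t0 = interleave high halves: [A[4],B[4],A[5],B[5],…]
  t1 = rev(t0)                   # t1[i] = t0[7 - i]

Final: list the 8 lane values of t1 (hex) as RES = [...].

t0 = [0x33, 0x93, 0x49, 0xcd, 0xbd, 0x0a, 0xb7, 0x47]
t1 = [0x47, 0xb7, 0x0a, 0xbd, 0xcd, 0x49, 0x93, 0x33]

RES = [ 0x47  0xb7  0x0a  0xbd  0xcd  0x49  0x93  0x33 ]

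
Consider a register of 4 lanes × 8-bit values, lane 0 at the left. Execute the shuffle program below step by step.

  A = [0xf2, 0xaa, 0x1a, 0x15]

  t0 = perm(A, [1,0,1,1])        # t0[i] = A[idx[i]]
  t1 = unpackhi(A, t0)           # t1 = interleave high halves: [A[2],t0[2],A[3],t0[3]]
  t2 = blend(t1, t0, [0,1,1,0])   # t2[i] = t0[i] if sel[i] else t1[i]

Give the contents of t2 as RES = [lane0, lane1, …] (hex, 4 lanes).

→ t0 |aa|f2|aa|aa|
→ t1 |1a|aa|15|aa|
→ t2 |1a|f2|aa|aa|

RES = [0x1a, 0xf2, 0xaa, 0xaa]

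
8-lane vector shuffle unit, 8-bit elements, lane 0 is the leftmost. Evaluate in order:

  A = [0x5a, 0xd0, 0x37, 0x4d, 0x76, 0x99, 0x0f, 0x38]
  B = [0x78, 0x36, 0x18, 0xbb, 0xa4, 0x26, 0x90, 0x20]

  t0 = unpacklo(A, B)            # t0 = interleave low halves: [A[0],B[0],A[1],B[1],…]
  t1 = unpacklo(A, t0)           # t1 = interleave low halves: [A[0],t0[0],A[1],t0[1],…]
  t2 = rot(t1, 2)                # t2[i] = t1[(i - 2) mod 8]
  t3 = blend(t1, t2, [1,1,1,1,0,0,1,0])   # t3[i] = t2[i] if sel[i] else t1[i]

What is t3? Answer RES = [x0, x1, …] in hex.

t0 = [0x5a, 0x78, 0xd0, 0x36, 0x37, 0x18, 0x4d, 0xbb]
t1 = [0x5a, 0x5a, 0xd0, 0x78, 0x37, 0xd0, 0x4d, 0x36]
t2 = [0x4d, 0x36, 0x5a, 0x5a, 0xd0, 0x78, 0x37, 0xd0]
t3 = [0x4d, 0x36, 0x5a, 0x5a, 0x37, 0xd0, 0x37, 0x36]

RES = [0x4d, 0x36, 0x5a, 0x5a, 0x37, 0xd0, 0x37, 0x36]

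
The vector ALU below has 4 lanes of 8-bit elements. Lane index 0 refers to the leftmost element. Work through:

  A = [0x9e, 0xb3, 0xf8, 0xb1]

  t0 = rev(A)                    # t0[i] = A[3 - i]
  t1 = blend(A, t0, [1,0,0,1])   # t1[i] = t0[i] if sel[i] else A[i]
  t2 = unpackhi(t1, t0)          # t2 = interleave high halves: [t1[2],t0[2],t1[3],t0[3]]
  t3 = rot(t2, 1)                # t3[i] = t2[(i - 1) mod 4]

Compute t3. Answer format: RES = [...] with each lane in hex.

RES = [0x9e, 0xf8, 0xb3, 0x9e]

t0 = [0xb1, 0xf8, 0xb3, 0x9e]
t1 = [0xb1, 0xb3, 0xf8, 0x9e]
t2 = [0xf8, 0xb3, 0x9e, 0x9e]
t3 = [0x9e, 0xf8, 0xb3, 0x9e]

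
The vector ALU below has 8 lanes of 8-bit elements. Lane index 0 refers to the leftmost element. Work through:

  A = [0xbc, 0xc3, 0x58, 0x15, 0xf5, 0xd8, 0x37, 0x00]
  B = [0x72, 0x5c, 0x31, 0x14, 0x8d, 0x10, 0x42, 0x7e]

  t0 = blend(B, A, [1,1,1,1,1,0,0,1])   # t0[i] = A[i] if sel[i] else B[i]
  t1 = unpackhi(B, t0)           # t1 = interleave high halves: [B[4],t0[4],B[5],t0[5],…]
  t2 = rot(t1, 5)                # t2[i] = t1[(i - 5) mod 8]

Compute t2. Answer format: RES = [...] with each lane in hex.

RES = [ 0x10  0x42  0x42  0x7e  0x00  0x8d  0xf5  0x10 ]

  t0: bc c3 58 15 f5 10 42 00
  t1: 8d f5 10 10 42 42 7e 00
  t2: 10 42 42 7e 00 8d f5 10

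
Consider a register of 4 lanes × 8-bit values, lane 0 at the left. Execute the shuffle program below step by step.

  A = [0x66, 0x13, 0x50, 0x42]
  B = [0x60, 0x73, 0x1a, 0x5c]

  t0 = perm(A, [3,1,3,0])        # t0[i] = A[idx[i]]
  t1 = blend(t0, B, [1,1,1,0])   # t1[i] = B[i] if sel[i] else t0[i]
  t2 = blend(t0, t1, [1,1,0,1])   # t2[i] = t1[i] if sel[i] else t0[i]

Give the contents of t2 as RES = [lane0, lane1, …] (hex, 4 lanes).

  t0: 42 13 42 66
  t1: 60 73 1a 66
  t2: 60 73 42 66

RES = [0x60, 0x73, 0x42, 0x66]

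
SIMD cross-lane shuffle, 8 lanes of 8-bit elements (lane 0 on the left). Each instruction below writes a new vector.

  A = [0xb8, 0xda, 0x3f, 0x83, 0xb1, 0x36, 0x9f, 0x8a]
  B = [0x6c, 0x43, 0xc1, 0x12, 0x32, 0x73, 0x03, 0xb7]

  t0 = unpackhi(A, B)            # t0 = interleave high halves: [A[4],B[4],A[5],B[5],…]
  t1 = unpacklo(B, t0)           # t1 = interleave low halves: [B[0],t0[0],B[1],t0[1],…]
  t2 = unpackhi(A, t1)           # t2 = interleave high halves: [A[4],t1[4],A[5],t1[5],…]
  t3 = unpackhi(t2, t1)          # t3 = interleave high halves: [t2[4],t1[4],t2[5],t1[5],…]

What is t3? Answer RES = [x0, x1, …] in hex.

RES = [0x9f, 0xc1, 0x12, 0x36, 0x8a, 0x12, 0x73, 0x73]

t0 = [0xb1, 0x32, 0x36, 0x73, 0x9f, 0x03, 0x8a, 0xb7]
t1 = [0x6c, 0xb1, 0x43, 0x32, 0xc1, 0x36, 0x12, 0x73]
t2 = [0xb1, 0xc1, 0x36, 0x36, 0x9f, 0x12, 0x8a, 0x73]
t3 = [0x9f, 0xc1, 0x12, 0x36, 0x8a, 0x12, 0x73, 0x73]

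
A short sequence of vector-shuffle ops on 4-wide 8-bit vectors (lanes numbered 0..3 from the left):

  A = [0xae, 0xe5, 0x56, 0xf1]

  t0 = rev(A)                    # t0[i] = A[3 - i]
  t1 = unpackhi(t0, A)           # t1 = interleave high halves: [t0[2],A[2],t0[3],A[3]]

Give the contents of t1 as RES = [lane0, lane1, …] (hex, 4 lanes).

t0 = [0xf1, 0x56, 0xe5, 0xae]
t1 = [0xe5, 0x56, 0xae, 0xf1]

RES = [0xe5, 0x56, 0xae, 0xf1]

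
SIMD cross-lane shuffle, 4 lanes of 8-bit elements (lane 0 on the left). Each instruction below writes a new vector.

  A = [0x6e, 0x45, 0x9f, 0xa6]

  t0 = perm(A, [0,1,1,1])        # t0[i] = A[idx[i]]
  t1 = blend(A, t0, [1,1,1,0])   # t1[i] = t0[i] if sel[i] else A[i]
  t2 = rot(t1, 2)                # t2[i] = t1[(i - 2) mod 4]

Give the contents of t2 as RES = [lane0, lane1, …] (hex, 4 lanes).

RES = [0x45, 0xa6, 0x6e, 0x45]

→ t0 |6e|45|45|45|
→ t1 |6e|45|45|a6|
→ t2 |45|a6|6e|45|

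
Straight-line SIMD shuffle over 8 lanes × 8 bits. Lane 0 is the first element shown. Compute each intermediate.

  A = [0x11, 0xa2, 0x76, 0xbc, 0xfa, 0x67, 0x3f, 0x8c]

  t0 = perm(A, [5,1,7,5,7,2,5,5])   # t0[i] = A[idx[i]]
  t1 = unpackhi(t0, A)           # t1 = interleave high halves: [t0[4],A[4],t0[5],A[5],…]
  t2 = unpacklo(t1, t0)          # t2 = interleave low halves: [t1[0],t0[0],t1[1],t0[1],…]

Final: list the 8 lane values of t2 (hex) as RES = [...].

RES = [0x8c, 0x67, 0xfa, 0xa2, 0x76, 0x8c, 0x67, 0x67]

→ t0 |67|a2|8c|67|8c|76|67|67|
→ t1 |8c|fa|76|67|67|3f|67|8c|
→ t2 |8c|67|fa|a2|76|8c|67|67|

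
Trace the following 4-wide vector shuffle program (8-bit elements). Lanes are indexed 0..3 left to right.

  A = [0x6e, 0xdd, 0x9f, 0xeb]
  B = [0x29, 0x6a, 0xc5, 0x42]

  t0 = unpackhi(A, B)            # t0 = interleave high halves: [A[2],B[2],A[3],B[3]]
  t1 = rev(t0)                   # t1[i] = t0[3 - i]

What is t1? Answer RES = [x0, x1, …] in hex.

RES = [ 0x42  0xeb  0xc5  0x9f ]

t0 = [0x9f, 0xc5, 0xeb, 0x42]
t1 = [0x42, 0xeb, 0xc5, 0x9f]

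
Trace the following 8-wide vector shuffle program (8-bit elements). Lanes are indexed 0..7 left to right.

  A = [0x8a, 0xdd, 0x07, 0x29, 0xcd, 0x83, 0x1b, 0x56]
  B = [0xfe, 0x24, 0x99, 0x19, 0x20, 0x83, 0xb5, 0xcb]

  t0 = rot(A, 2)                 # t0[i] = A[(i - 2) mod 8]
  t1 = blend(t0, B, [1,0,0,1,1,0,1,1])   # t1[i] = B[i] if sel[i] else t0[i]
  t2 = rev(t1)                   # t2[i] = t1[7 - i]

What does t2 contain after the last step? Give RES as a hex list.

RES = [ 0xcb  0xb5  0x29  0x20  0x19  0x8a  0x56  0xfe ]

→ t0 |1b|56|8a|dd|07|29|cd|83|
→ t1 |fe|56|8a|19|20|29|b5|cb|
→ t2 |cb|b5|29|20|19|8a|56|fe|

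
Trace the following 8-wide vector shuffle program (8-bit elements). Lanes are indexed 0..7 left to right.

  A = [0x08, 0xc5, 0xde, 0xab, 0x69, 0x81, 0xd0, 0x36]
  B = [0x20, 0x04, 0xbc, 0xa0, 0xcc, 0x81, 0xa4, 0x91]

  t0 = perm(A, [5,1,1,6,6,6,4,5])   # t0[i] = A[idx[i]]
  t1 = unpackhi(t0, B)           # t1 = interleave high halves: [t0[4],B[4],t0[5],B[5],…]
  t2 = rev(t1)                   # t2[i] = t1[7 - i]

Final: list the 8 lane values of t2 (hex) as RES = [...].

RES = [0x91, 0x81, 0xa4, 0x69, 0x81, 0xd0, 0xcc, 0xd0]

t0 = [0x81, 0xc5, 0xc5, 0xd0, 0xd0, 0xd0, 0x69, 0x81]
t1 = [0xd0, 0xcc, 0xd0, 0x81, 0x69, 0xa4, 0x81, 0x91]
t2 = [0x91, 0x81, 0xa4, 0x69, 0x81, 0xd0, 0xcc, 0xd0]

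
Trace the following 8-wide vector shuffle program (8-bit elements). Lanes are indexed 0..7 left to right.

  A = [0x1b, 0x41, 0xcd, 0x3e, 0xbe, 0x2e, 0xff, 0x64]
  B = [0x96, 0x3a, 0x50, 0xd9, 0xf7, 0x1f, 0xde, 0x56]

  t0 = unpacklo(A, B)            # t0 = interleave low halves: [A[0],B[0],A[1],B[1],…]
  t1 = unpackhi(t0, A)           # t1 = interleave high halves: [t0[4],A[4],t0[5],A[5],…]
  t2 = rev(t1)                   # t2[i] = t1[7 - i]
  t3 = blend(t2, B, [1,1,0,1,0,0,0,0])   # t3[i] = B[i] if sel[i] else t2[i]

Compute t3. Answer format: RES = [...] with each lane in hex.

→ t0 |1b|96|41|3a|cd|50|3e|d9|
→ t1 |cd|be|50|2e|3e|ff|d9|64|
→ t2 |64|d9|ff|3e|2e|50|be|cd|
→ t3 |96|3a|ff|d9|2e|50|be|cd|

RES = [ 0x96  0x3a  0xff  0xd9  0x2e  0x50  0xbe  0xcd ]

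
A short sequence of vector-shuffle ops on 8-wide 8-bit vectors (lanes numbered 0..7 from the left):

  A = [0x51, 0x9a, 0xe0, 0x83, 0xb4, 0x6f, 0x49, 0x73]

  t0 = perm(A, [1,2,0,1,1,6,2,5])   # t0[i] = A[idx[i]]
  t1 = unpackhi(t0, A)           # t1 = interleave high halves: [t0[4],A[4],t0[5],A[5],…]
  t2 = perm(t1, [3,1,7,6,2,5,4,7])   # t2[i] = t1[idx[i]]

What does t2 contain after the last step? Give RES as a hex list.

t0 = [0x9a, 0xe0, 0x51, 0x9a, 0x9a, 0x49, 0xe0, 0x6f]
t1 = [0x9a, 0xb4, 0x49, 0x6f, 0xe0, 0x49, 0x6f, 0x73]
t2 = [0x6f, 0xb4, 0x73, 0x6f, 0x49, 0x49, 0xe0, 0x73]

RES = [0x6f, 0xb4, 0x73, 0x6f, 0x49, 0x49, 0xe0, 0x73]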